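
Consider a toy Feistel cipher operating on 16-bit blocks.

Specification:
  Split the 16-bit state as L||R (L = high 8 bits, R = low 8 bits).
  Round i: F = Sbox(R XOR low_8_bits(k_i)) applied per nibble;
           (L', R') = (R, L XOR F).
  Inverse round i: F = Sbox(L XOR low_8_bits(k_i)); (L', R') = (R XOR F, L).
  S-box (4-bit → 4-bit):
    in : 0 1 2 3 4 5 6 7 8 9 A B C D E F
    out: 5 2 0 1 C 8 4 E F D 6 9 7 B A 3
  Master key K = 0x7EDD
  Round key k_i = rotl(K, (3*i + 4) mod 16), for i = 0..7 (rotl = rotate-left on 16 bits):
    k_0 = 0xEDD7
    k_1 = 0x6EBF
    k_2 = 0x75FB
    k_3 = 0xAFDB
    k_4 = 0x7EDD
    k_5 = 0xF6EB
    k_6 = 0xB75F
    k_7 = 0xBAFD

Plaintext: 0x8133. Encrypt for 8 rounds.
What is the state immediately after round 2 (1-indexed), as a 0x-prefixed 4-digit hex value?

s_0 = plaintext = 0x8133
s_1 = Round(s_0, k_0) = 0x332D
s_2 = Round(s_1, k_1) = 0x2DE3
s_3 = Round(s_2, k_2) = 0xE302
s_4 = Round(s_3, k_3) = 0x025E
s_5 = Round(s_4, k_4) = 0x5EF3
s_6 = Round(s_5, k_5) = 0xF371
s_7 = Round(s_6, k_6) = 0x71F9
s_8 = Round(s_7, k_7) = 0xF92D

0x2DE3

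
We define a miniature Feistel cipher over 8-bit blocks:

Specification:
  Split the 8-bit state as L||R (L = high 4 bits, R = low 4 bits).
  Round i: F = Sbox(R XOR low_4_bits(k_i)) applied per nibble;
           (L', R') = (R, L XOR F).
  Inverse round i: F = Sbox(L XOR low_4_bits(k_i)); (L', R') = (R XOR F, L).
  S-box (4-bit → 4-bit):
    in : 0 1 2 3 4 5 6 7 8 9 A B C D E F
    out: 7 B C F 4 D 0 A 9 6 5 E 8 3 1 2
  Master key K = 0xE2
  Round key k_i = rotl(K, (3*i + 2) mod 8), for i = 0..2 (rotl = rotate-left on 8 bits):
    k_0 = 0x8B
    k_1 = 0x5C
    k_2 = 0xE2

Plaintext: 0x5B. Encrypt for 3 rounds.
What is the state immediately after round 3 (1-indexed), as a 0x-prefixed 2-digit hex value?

s_0 = plaintext = 0x5B
s_1 = Round(s_0, k_0) = 0xB2
s_2 = Round(s_1, k_1) = 0x2A
s_3 = Round(s_2, k_2) = 0xAB

0xAB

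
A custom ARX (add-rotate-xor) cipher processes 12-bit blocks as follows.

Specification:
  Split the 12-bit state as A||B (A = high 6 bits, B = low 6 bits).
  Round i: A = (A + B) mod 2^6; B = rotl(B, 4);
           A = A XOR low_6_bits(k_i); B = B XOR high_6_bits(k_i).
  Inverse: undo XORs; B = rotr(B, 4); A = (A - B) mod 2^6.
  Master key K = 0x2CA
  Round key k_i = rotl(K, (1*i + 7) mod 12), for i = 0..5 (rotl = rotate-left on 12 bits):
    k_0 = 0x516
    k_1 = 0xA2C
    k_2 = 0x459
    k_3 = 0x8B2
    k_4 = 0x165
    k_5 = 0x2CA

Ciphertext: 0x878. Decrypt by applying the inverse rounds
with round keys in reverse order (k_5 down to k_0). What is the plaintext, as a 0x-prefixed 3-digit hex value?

s_0 = ciphertext = 0x878
s_1 = InvRound(s_0, k_5) = 0x70F
s_2 = InvRound(s_1, k_4) = 0x468
s_3 = InvRound(s_2, k_3) = 0xEE8
s_4 = InvRound(s_3, k_2) = 0xEE7
s_5 = InvRound(s_4, k_1) = 0x6FC
s_6 = InvRound(s_5, k_0) = 0xAE2

0xAE2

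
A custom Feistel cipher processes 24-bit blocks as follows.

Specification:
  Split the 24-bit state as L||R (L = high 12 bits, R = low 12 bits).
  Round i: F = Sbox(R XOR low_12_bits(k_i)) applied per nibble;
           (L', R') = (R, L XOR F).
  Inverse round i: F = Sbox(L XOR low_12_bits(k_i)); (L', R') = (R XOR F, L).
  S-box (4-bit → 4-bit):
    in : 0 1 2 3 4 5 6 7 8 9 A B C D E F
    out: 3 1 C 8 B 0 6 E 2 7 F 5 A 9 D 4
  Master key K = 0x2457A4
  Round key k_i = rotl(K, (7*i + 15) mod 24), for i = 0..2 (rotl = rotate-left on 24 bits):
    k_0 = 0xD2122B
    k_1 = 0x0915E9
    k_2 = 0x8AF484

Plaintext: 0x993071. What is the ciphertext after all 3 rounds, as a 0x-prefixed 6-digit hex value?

0x391B8C

s_0 = plaintext = 0x993071
s_1 = Round(s_0, k_0) = 0x07159C
s_2 = Round(s_1, k_1) = 0x59C391
s_3 = Round(s_2, k_2) = 0x391B8C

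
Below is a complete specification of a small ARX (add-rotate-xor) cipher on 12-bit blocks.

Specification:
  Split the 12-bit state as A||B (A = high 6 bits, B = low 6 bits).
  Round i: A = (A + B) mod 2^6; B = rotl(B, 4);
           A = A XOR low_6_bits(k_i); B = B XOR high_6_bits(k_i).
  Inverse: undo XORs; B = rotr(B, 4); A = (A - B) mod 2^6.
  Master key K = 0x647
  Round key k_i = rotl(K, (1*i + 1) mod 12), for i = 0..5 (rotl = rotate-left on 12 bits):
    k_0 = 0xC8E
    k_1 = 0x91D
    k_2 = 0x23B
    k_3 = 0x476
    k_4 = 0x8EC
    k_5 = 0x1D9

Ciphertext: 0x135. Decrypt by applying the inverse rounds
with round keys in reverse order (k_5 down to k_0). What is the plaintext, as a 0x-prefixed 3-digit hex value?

0xCC5

s_0 = ciphertext = 0x135
s_1 = InvRound(s_0, k_5) = 0x48B
s_2 = InvRound(s_1, k_4) = 0x722
s_3 = InvRound(s_2, k_3) = 0x6CF
s_4 = InvRound(s_3, k_2) = 0x11C
s_5 = InvRound(s_4, k_1) = 0xDA3
s_6 = InvRound(s_5, k_0) = 0xCC5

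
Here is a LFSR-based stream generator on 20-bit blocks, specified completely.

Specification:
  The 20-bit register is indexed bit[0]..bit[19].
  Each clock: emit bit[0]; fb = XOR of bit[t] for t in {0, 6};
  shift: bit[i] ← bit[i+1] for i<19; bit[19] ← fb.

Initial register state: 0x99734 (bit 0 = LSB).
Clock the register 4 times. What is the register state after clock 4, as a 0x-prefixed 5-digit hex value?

reg_0 = 0x99734
clock 1: out=0, reg = 0x4CB9A
clock 2: out=0, reg = 0x265CD
clock 3: out=1, reg = 0x132E6
clock 4: out=0, reg = 0x89973

0x89973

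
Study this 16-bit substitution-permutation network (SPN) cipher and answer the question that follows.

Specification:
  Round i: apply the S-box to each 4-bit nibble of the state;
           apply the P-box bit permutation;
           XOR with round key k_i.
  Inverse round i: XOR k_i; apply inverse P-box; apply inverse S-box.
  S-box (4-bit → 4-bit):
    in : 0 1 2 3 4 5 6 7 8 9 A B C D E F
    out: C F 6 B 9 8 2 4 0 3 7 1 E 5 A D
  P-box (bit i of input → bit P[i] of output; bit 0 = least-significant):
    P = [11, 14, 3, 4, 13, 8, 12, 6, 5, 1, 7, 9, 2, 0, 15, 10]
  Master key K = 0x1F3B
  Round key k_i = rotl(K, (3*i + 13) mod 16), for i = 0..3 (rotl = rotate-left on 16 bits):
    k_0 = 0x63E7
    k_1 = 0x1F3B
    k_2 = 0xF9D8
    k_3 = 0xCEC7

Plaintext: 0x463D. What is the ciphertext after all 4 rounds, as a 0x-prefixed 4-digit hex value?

0x3719

s_0 = plaintext = 0x463D
s_1 = Round(s_0, k_0) = 0x4EA9
s_2 = Round(s_1, k_1) = 0x603D
s_3 = Round(s_2, k_2) = 0xD211
s_4 = Round(s_3, k_3) = 0x3719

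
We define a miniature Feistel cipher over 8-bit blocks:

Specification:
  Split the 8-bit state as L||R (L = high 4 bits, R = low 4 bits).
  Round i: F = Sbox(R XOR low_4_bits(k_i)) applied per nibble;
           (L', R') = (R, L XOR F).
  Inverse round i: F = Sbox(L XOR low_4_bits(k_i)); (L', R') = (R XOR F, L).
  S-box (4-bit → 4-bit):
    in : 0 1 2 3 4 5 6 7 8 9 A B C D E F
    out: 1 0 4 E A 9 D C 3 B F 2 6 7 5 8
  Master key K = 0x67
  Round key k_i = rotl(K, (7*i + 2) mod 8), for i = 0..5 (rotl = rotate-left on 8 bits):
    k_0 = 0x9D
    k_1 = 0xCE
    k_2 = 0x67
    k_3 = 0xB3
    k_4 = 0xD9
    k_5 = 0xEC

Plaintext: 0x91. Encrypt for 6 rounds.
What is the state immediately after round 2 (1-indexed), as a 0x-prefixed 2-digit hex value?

0xF1

s_0 = plaintext = 0x91
s_1 = Round(s_0, k_0) = 0x1F
s_2 = Round(s_1, k_1) = 0xF1
s_3 = Round(s_2, k_2) = 0x12
s_4 = Round(s_3, k_3) = 0x21
s_5 = Round(s_4, k_4) = 0x11
s_6 = Round(s_5, k_5) = 0x16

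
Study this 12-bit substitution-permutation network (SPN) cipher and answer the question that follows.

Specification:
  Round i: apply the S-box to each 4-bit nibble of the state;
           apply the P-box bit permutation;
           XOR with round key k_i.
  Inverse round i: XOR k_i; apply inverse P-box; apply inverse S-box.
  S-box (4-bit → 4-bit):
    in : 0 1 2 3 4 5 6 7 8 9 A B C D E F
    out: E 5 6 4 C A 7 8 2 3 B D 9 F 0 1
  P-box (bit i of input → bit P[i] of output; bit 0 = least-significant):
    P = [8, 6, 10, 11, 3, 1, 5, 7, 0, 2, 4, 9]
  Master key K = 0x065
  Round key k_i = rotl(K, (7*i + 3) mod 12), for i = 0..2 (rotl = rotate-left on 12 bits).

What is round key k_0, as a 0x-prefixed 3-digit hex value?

K = 0x065
k_0 = rotl(K, (7*0+3) mod 12) = rotl(K, 3) = 0x328

0x328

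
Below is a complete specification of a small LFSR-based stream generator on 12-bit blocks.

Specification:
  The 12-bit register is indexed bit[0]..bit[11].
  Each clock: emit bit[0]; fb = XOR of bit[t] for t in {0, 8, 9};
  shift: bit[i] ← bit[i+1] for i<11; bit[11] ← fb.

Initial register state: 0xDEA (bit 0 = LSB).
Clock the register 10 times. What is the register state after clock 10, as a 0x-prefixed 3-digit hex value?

reg_0 = 0xDEA
clock 1: out=0, reg = 0xEF5
clock 2: out=1, reg = 0x77A
clock 3: out=0, reg = 0x3BD
clock 4: out=1, reg = 0x9DE
clock 5: out=0, reg = 0xCEF
clock 6: out=1, reg = 0xE77
clock 7: out=1, reg = 0x73B
clock 8: out=1, reg = 0xB9D
clock 9: out=1, reg = 0xDCE
clock 10: out=0, reg = 0xEE7

0xEE7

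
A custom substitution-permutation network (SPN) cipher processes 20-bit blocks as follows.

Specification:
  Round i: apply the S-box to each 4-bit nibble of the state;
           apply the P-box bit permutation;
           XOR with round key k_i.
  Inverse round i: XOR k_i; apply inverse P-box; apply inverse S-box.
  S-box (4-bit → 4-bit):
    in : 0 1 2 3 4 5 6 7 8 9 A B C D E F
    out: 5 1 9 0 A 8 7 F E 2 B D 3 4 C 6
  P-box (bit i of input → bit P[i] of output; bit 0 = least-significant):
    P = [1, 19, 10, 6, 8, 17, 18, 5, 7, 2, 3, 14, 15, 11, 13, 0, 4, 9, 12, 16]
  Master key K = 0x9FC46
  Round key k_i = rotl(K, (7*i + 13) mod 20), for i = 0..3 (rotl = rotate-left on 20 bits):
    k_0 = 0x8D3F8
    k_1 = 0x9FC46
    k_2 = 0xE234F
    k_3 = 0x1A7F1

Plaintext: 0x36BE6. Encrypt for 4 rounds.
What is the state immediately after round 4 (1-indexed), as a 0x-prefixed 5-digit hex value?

0x8B006

s_0 = plaintext = 0x36BE6
s_1 = Round(s_0, k_0) = 0x43F52
s_2 = Round(s_1, k_1) = 0x8FE28
s_3 = Round(s_2, k_2) = 0x75C27
s_4 = Round(s_3, k_3) = 0x8B006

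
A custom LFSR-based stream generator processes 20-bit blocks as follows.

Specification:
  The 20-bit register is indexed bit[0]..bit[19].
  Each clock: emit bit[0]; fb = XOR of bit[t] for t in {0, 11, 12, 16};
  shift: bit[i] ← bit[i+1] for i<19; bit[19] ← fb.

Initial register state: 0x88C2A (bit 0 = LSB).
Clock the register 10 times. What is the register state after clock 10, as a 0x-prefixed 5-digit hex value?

reg_0 = 0x88C2A
clock 1: out=0, reg = 0xC4615
clock 2: out=1, reg = 0xE230A
clock 3: out=0, reg = 0x71185
clock 4: out=1, reg = 0xB88C2
clock 5: out=0, reg = 0x5C461
clock 6: out=1, reg = 0x2E230
clock 7: out=0, reg = 0x17118
clock 8: out=0, reg = 0x0B88C
clock 9: out=0, reg = 0x05C46
clock 10: out=0, reg = 0x02E23

0x02E23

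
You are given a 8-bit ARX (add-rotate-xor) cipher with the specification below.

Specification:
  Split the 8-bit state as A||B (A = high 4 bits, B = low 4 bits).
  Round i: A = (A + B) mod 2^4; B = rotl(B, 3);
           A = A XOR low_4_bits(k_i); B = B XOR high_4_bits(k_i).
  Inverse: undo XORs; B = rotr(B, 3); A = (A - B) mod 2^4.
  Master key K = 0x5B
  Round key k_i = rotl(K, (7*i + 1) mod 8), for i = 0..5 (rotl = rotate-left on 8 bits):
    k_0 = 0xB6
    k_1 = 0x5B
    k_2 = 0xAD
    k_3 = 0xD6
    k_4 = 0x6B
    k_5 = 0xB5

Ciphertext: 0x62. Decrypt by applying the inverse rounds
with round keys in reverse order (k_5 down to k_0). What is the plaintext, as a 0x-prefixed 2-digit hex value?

0xA0

s_0 = ciphertext = 0x62
s_1 = InvRound(s_0, k_5) = 0x03
s_2 = InvRound(s_1, k_4) = 0x1A
s_3 = InvRound(s_2, k_3) = 0x9E
s_4 = InvRound(s_3, k_2) = 0xC8
s_5 = InvRound(s_4, k_1) = 0xCB
s_6 = InvRound(s_5, k_0) = 0xA0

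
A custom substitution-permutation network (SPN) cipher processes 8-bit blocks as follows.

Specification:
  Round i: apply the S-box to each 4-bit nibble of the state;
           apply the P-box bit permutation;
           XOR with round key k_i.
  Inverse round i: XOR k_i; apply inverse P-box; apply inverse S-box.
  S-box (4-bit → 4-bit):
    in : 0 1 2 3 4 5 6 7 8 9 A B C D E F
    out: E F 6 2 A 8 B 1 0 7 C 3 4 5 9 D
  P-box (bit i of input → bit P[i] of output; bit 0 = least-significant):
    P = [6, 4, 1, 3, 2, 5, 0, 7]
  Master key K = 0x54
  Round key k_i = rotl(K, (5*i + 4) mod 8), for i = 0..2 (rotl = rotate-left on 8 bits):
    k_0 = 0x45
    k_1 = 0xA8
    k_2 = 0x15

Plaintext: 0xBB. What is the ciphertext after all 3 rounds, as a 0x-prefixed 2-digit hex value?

s_0 = plaintext = 0xBB
s_1 = Round(s_0, k_0) = 0x31
s_2 = Round(s_1, k_1) = 0xD2
s_3 = Round(s_2, k_2) = 0x02

0x02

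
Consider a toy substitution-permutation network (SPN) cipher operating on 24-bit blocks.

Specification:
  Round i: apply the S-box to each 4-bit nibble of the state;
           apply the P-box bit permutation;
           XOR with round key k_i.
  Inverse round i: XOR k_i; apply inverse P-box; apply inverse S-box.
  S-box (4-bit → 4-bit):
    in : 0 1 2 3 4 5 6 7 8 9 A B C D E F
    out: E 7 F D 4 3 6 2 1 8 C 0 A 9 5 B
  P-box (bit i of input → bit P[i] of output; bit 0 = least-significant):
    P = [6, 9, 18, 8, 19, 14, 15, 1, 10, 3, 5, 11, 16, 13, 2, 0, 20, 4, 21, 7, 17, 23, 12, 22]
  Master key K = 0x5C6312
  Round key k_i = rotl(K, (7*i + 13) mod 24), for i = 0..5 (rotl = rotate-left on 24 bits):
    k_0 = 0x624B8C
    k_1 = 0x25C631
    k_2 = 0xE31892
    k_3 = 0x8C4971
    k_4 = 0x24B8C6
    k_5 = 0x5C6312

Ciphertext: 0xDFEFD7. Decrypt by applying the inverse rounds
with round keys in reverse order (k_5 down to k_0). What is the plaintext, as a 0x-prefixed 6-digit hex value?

s_0 = ciphertext = 0xDFEFD7
s_1 = InvRound(s_0, k_5) = 0x593D48
s_2 = InvRound(s_1, k_4) = 0x93E53A
s_3 = InvRound(s_2, k_3) = 0x88FF3E
s_4 = InvRound(s_3, k_2) = 0xDA111C
s_5 = InvRound(s_4, k_1) = 0x2E3110
s_6 = InvRound(s_5, k_0) = 0xAC6C56

0xAC6C56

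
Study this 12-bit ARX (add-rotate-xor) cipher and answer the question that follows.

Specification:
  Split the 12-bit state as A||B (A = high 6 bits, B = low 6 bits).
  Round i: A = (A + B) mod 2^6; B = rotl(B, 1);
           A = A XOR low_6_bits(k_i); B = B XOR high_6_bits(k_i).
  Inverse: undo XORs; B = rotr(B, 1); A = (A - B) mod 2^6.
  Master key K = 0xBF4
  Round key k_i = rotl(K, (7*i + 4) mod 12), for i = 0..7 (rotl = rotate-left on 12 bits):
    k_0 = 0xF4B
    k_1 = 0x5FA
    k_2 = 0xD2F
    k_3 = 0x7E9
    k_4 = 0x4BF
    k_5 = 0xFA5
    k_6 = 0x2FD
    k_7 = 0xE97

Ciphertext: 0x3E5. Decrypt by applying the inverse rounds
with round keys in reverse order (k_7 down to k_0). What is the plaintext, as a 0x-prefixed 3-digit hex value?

0xDD8

s_0 = ciphertext = 0x3E5
s_1 = InvRound(s_0, k_7) = 0xA6F
s_2 = InvRound(s_1, k_6) = 0x092
s_3 = InvRound(s_2, k_5) = 0x456
s_4 = InvRound(s_3, k_4) = 0xB02
s_5 = InvRound(s_4, k_3) = 0x5EE
s_6 = InvRound(s_5, k_2) = 0xACD
s_7 = InvRound(s_6, k_1) = 0x10D
s_8 = InvRound(s_7, k_0) = 0xDD8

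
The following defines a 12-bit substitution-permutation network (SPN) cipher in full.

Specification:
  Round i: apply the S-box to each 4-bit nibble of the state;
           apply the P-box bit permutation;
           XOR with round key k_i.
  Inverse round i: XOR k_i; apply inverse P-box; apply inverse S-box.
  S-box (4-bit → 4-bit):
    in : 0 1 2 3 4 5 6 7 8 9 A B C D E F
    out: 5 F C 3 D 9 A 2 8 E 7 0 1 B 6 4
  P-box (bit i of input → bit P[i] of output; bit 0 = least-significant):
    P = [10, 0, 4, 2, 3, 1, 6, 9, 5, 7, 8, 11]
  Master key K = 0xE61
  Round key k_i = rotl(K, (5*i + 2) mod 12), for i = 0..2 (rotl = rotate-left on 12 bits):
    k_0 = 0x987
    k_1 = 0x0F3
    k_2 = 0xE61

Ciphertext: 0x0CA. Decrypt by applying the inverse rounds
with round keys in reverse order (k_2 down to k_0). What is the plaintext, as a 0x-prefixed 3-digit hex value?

0x43A

s_0 = ciphertext = 0x0CA
s_1 = InvRound(s_0, k_2) = 0xDD3
s_2 = InvRound(s_1, k_1) = 0x4BC
s_3 = InvRound(s_2, k_0) = 0x43A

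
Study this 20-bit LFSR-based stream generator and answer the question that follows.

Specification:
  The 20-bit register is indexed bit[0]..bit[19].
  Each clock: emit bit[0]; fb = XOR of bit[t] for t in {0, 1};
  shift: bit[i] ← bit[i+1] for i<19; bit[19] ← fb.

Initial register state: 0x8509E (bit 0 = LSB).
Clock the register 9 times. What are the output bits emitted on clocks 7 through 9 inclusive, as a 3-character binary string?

reg_0 = 0x8509E
clock 1: out=0, reg = 0xC284F
clock 2: out=1, reg = 0x61427
clock 3: out=1, reg = 0x30A13
clock 4: out=1, reg = 0x18509
clock 5: out=1, reg = 0x8C284
clock 6: out=0, reg = 0x46142
clock 7: out=0, reg = 0xA30A1
clock 8: out=1, reg = 0xD1850
clock 9: out=0, reg = 0x68C28

010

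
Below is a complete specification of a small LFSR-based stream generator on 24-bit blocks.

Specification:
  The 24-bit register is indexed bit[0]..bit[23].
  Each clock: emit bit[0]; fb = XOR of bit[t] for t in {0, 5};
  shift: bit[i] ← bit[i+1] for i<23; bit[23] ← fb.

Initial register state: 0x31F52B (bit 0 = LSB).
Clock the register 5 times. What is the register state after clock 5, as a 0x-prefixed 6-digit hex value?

reg_0 = 0x31F52B
clock 1: out=1, reg = 0x18FA95
clock 2: out=1, reg = 0x8C7D4A
clock 3: out=0, reg = 0x463EA5
clock 4: out=1, reg = 0x231F52
clock 5: out=0, reg = 0x118FA9

0x118FA9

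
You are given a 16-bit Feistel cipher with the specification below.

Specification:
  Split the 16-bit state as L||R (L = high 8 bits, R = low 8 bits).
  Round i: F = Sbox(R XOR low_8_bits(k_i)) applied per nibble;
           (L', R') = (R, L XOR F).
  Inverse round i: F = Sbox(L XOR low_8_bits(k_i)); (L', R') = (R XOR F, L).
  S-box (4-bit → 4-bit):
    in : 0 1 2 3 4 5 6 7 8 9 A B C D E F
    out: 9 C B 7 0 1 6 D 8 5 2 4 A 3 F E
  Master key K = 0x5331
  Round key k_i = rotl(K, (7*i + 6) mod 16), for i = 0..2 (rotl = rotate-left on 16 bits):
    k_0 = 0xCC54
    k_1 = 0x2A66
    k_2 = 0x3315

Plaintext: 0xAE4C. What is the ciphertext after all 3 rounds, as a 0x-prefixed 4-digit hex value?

s_0 = plaintext = 0xAE4C
s_1 = Round(s_0, k_0) = 0x4C66
s_2 = Round(s_1, k_1) = 0x66D5
s_3 = Round(s_2, k_2) = 0xD5CF

0xD5CF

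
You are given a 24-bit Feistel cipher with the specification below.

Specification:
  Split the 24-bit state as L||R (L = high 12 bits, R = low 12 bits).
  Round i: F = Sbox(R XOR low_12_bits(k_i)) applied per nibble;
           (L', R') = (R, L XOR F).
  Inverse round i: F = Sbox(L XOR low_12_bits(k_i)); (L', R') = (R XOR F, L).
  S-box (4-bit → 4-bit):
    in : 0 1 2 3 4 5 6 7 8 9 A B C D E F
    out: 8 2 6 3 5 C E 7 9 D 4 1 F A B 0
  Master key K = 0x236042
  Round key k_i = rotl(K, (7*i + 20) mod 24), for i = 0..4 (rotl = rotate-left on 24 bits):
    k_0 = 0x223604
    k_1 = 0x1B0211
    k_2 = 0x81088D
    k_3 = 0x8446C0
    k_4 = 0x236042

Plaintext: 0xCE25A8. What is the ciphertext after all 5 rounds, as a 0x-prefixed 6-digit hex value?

s_0 = plaintext = 0xCE25A8
s_1 = Round(s_0, k_0) = 0x5A8FAD
s_2 = Round(s_1, k_1) = 0xFADFB7
s_3 = Round(s_2, k_2) = 0xFB7899
s_4 = Round(s_3, k_3) = 0x89947A
s_5 = Round(s_4, k_4) = 0x47ADA0

0x47ADA0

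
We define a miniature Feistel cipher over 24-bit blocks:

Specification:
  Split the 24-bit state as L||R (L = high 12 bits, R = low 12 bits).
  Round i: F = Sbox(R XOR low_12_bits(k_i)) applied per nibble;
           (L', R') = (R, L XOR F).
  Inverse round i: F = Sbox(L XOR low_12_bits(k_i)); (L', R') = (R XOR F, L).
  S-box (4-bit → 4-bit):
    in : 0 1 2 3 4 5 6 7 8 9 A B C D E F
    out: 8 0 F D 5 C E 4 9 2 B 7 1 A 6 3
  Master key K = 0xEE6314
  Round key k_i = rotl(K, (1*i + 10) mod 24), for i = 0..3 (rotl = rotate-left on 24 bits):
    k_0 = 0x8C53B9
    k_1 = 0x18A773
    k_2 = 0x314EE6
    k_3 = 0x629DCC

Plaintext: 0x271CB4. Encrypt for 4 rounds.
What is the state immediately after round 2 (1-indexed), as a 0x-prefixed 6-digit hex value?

s_0 = plaintext = 0x271CB4
s_1 = Round(s_0, k_0) = 0xCB41FB
s_2 = Round(s_1, k_1) = 0x1FB22D
s_3 = Round(s_2, k_2) = 0x22D0EC
s_4 = Round(s_3, k_3) = 0x0EC8D5

0x1FB22D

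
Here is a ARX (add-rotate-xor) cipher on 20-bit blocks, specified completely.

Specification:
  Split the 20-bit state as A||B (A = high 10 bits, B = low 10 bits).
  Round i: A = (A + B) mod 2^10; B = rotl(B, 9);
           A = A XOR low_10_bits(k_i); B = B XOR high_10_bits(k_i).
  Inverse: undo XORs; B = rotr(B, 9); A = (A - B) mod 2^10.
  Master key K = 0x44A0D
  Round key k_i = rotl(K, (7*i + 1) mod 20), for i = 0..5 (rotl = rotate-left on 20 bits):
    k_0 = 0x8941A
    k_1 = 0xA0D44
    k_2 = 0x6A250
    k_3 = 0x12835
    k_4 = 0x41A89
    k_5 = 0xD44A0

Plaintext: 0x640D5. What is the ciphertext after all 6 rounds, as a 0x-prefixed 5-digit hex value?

s_0 = plaintext = 0x640D5
s_1 = Round(s_0, k_0) = 0x9FC4F
s_2 = Round(s_1, k_1) = 0xE28A4
s_3 = Round(s_2, k_2) = 0x9F9FA
s_4 = Round(s_3, k_3) = 0x134B7
s_5 = Round(s_4, k_4) = 0xE375D
s_6 = Round(s_5, k_5) = 0x928FF

0x928FF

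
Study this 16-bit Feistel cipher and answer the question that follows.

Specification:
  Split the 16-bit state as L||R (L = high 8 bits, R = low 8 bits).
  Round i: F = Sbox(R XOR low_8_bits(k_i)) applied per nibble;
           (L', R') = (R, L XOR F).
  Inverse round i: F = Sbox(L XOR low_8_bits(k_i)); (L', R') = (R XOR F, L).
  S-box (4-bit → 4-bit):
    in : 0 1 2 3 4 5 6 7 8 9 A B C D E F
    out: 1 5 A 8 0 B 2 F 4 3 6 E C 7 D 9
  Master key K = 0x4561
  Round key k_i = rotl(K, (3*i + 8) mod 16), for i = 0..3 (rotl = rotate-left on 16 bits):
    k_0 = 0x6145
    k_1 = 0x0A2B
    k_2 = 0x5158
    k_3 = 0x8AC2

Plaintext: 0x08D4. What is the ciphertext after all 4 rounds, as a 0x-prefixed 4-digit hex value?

s_0 = plaintext = 0x08D4
s_1 = Round(s_0, k_0) = 0xD43D
s_2 = Round(s_1, k_1) = 0x3D86
s_3 = Round(s_2, k_2) = 0x8640
s_4 = Round(s_3, k_3) = 0x40CC

0x40CC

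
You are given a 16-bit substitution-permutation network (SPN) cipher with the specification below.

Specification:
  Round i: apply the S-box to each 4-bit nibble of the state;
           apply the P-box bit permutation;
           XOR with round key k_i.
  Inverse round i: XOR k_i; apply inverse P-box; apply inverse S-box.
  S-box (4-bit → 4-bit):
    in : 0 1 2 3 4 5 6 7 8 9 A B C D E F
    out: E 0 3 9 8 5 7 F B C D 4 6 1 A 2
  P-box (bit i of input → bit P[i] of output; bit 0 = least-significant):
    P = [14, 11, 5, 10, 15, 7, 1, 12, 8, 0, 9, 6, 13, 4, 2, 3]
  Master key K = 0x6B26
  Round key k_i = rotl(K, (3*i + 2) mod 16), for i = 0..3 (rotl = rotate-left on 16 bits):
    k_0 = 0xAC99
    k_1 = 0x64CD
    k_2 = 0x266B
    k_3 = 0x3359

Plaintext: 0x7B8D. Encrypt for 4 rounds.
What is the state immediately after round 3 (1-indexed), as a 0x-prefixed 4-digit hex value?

0xE28B

s_0 = plaintext = 0x7B8D
s_1 = Round(s_0, k_0) = 0x5E05
s_2 = Round(s_1, k_1) = 0x142A
s_3 = Round(s_2, k_2) = 0xE28B
s_4 = Round(s_3, k_3) = 0xA2E0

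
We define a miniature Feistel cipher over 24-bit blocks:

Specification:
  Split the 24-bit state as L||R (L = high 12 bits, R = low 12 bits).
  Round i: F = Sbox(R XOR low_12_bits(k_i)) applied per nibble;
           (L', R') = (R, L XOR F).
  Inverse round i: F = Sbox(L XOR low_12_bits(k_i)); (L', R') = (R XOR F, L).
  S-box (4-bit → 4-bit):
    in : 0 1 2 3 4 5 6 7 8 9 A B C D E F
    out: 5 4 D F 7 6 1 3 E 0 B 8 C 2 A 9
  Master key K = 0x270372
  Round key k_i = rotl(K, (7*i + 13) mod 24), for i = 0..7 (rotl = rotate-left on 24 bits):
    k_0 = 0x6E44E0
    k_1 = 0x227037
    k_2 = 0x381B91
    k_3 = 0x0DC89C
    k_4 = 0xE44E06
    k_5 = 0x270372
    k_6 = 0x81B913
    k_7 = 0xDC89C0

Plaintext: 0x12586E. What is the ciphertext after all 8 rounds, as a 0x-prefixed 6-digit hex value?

0x69DE98

s_0 = plaintext = 0x12586E
s_1 = Round(s_0, k_0) = 0x86EDCF
s_2 = Round(s_1, k_1) = 0xDCFAF0
s_3 = Round(s_2, k_2) = 0xAF09DB
s_4 = Round(s_3, k_3) = 0x9DBE83
s_5 = Round(s_4, k_4) = 0xE83C3D
s_6 = Round(s_5, k_5) = 0xC3D7FA
s_7 = Round(s_6, k_6) = 0x7FA69D
s_8 = Round(s_7, k_7) = 0x69DE98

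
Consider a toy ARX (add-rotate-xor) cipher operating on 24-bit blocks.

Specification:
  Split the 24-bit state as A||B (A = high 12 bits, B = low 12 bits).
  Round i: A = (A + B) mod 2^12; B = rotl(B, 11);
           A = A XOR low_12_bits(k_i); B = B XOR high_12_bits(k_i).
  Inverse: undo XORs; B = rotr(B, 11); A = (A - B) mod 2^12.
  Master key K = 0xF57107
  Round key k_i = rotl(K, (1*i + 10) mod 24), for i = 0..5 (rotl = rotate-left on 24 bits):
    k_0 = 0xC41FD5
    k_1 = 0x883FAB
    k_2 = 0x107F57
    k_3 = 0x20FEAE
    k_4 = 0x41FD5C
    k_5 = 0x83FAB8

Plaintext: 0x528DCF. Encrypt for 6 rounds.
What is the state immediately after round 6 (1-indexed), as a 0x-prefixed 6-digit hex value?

s_0 = plaintext = 0x528DCF
s_1 = Round(s_0, k_0) = 0xD222A6
s_2 = Round(s_1, k_1) = 0x0639D0
s_3 = Round(s_2, k_2) = 0x5645EF
s_4 = Round(s_3, k_3) = 0x5FD8F8
s_5 = Round(s_4, k_4) = 0x3A9063
s_6 = Round(s_5, k_5) = 0xEB400E

0xEB400E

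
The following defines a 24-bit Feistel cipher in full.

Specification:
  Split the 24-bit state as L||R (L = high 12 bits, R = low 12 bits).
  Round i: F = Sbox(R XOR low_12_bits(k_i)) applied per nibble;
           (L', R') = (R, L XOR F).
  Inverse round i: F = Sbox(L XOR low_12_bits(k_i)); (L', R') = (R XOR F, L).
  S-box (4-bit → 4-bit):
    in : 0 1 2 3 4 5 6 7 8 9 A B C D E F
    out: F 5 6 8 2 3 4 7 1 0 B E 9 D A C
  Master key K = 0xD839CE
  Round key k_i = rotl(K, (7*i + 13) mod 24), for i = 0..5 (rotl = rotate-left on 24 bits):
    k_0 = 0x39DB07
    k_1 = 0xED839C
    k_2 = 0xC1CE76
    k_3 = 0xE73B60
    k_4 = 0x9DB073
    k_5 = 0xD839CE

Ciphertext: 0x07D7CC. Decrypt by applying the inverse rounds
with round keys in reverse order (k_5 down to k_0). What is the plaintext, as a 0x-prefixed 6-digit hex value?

0x6B307B

s_0 = ciphertext = 0x07D7CC
s_1 = InvRound(s_0, k_5) = 0x72407D
s_2 = InvRound(s_1, k_4) = 0x74A724
s_3 = InvRound(s_2, k_3) = 0xE4F74A
s_4 = InvRound(s_3, k_2) = 0x8CAE4F
s_5 = InvRound(s_4, k_1) = 0x07B8CA
s_6 = InvRound(s_5, k_0) = 0x6B307B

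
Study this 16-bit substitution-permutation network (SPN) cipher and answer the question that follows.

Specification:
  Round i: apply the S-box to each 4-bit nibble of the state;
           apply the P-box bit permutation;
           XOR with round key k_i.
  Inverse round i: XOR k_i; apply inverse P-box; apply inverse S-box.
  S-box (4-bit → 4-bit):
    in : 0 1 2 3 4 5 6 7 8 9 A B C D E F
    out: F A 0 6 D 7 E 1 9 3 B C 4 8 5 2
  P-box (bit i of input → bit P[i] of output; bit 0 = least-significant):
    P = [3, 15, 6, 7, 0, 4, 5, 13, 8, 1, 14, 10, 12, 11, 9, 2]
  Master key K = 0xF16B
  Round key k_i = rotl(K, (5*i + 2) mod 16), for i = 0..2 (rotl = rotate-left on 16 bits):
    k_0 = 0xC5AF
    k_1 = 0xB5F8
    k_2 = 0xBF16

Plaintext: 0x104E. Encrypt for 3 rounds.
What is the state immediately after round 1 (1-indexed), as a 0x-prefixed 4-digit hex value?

s_0 = plaintext = 0x104E
s_1 = Round(s_0, k_0) = 0xA8C0
s_2 = Round(s_1, k_1) = 0x2814
s_3 = Round(s_2, k_2) = 0x9ACE

0xA8C0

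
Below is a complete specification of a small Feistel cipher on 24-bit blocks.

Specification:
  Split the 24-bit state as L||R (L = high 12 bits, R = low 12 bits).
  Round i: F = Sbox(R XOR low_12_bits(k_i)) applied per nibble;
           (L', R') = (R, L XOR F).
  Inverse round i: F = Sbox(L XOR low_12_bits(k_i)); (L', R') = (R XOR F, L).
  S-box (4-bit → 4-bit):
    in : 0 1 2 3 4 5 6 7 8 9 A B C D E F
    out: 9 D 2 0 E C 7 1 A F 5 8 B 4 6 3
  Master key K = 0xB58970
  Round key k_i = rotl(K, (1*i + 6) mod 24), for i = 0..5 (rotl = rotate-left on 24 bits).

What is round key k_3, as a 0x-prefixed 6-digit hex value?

0x12E16B

K = 0xB58970
k_0 = rotl(K, (1*0+6) mod 24) = rotl(K, 6) = 0x625C2D
k_1 = rotl(K, (1*1+6) mod 24) = rotl(K, 7) = 0xC4B85A
k_2 = rotl(K, (1*2+6) mod 24) = rotl(K, 8) = 0x8970B5
k_3 = rotl(K, (1*3+6) mod 24) = rotl(K, 9) = 0x12E16B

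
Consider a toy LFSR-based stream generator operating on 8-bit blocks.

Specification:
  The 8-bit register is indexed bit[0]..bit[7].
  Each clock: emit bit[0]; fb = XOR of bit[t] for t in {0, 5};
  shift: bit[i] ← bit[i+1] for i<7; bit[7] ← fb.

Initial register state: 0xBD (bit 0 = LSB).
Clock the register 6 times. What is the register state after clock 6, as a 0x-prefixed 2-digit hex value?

reg_0 = 0xBD
clock 1: out=1, reg = 0x5E
clock 2: out=0, reg = 0x2F
clock 3: out=1, reg = 0x17
clock 4: out=1, reg = 0x8B
clock 5: out=1, reg = 0xC5
clock 6: out=1, reg = 0xE2

0xE2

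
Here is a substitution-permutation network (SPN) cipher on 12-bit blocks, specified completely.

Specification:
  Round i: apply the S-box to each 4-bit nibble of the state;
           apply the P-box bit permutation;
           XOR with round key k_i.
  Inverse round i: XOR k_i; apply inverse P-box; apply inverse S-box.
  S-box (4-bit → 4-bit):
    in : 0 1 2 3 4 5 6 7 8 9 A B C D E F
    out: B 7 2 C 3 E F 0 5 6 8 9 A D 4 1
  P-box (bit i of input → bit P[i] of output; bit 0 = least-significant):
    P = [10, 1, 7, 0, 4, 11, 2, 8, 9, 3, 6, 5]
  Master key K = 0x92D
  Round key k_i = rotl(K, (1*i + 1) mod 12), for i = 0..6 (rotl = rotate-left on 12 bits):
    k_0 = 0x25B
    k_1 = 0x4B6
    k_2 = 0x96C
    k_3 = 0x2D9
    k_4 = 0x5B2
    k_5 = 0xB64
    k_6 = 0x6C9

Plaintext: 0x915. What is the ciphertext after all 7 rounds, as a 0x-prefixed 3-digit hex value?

s_0 = plaintext = 0x915
s_1 = Round(s_0, k_0) = 0xA84
s_2 = Round(s_1, k_1) = 0x080
s_3 = Round(s_2, k_2) = 0xF53
s_4 = Round(s_3, k_3) = 0x95C
s_5 = Round(s_4, k_4) = 0xCFD
s_6 = Round(s_5, k_5) = 0xFDD
s_7 = Round(s_6, k_6) = 0x15C

0x15C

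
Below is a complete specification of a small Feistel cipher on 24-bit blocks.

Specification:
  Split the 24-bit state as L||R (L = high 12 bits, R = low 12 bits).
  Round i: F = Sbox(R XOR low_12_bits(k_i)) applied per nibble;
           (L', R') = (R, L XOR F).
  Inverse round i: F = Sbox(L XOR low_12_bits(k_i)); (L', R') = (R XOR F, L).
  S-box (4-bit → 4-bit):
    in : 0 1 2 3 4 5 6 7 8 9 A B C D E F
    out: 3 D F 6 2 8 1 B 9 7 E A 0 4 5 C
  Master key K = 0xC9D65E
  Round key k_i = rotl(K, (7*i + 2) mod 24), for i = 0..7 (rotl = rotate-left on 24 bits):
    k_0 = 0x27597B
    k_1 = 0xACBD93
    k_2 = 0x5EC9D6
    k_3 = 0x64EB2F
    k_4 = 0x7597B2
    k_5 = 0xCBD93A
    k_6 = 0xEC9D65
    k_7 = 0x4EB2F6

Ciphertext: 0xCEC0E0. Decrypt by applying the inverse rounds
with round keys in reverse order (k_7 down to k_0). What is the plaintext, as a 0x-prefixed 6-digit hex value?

s_0 = ciphertext = 0xCEC0E0
s_1 = InvRound(s_0, k_7) = 0x53ECEC
s_2 = InvRound(s_1, k_6) = 0x56653E
s_3 = InvRound(s_2, k_5) = 0x5BE566
s_4 = InvRound(s_3, k_4) = 0xA565BE
s_5 = InvRound(s_4, k_3) = 0x809A56
s_6 = InvRound(s_5, k_2) = 0x71A809
s_7 = InvRound(s_6, k_1) = 0x69E71A
s_8 = InvRound(s_7, k_0) = 0xB4269E

0xB4269E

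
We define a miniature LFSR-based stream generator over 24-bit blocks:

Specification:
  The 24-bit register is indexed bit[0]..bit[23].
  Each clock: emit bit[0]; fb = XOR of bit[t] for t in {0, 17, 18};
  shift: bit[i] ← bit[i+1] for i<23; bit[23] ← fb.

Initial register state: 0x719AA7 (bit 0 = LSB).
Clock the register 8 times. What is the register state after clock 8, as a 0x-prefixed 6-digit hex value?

reg_0 = 0x719AA7
clock 1: out=1, reg = 0xB8CD53
clock 2: out=1, reg = 0xDC66A9
clock 3: out=1, reg = 0x6E3354
clock 4: out=0, reg = 0x3719AA
clock 5: out=0, reg = 0x1B8CD5
clock 6: out=1, reg = 0x0DC66A
clock 7: out=0, reg = 0x86E335
clock 8: out=1, reg = 0xC3719A

0xC3719A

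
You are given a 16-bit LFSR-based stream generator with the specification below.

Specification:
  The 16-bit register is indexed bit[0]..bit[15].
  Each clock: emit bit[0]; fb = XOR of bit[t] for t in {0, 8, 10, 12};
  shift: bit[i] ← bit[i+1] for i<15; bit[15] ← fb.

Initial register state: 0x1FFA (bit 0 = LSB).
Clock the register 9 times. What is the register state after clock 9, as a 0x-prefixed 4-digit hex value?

0x898F

reg_0 = 0x1FFA
clock 1: out=0, reg = 0x8FFD
clock 2: out=1, reg = 0xC7FE
clock 3: out=0, reg = 0x63FF
clock 4: out=1, reg = 0x31FF
clock 5: out=1, reg = 0x98FF
clock 6: out=1, reg = 0x4C7F
clock 7: out=1, reg = 0x263F
clock 8: out=1, reg = 0x131F
clock 9: out=1, reg = 0x898F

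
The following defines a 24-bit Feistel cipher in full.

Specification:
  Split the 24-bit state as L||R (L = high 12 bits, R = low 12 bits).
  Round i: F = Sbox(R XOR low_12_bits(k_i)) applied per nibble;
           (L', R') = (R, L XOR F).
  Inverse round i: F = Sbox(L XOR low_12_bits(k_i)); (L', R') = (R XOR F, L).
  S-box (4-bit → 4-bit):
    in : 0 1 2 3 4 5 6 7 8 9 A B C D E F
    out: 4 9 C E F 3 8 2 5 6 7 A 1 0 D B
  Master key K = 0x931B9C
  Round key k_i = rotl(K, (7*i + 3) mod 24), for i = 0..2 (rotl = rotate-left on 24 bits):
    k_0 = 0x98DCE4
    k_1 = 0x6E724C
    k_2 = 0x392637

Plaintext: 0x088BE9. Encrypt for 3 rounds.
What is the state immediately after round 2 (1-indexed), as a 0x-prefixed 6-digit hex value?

s_0 = plaintext = 0x088BE9
s_1 = Round(s_0, k_0) = 0xBE92C8
s_2 = Round(s_1, k_1) = 0x2C8FB6
s_3 = Round(s_2, k_2) = 0xFB6491

0x2C8FB6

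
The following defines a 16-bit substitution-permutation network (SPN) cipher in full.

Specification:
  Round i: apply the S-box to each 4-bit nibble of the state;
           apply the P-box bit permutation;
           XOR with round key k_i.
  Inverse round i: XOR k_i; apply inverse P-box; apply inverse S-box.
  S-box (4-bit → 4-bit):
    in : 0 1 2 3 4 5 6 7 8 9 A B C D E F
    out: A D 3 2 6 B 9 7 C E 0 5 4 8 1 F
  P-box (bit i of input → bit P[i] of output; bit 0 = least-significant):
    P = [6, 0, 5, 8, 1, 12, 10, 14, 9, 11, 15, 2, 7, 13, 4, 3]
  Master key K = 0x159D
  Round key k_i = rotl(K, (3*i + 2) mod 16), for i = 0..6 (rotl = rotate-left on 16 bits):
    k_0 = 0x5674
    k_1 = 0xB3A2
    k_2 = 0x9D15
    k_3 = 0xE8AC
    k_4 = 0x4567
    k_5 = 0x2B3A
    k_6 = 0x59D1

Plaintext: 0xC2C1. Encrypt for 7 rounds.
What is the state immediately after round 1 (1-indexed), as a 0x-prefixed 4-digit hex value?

s_0 = plaintext = 0xC2C1
s_1 = Round(s_0, k_0) = 0x5904
s_2 = Round(s_1, k_1) = 0x4B0F
s_3 = Round(s_2, k_2) = 0x6E64
s_4 = Round(s_3, k_3) = 0xAA07
s_5 = Round(s_4, k_4) = 0x1506
s_6 = Round(s_5, k_5) = 0x70E6
s_7 = Round(s_6, k_6) = 0x7007

0x5904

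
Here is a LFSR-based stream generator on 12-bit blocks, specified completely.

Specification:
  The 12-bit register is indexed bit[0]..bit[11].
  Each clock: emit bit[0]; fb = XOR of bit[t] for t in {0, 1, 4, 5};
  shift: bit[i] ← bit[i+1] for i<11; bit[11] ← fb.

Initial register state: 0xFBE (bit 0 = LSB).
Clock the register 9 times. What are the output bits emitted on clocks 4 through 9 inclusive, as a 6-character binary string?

reg_0 = 0xFBE
clock 1: out=0, reg = 0xFDF
clock 2: out=1, reg = 0xFEF
clock 3: out=1, reg = 0xFF7
clock 4: out=1, reg = 0x7FB
clock 5: out=1, reg = 0x3FD
clock 6: out=1, reg = 0x9FE
clock 7: out=0, reg = 0xCFF
clock 8: out=1, reg = 0x67F
clock 9: out=1, reg = 0x33F

111011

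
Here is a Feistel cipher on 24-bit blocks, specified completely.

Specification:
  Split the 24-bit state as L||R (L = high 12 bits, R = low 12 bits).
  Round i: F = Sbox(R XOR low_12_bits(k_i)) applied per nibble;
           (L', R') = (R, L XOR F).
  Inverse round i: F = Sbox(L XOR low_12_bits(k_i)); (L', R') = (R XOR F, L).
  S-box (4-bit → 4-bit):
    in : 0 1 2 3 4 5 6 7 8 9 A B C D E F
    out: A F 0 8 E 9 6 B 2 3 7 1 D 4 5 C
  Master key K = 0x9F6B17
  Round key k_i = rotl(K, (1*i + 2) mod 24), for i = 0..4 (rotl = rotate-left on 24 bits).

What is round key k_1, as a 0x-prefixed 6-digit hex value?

0xFB58BC

K = 0x9F6B17
k_0 = rotl(K, (1*0+2) mod 24) = rotl(K, 2) = 0x7DAC5E
k_1 = rotl(K, (1*1+2) mod 24) = rotl(K, 3) = 0xFB58BC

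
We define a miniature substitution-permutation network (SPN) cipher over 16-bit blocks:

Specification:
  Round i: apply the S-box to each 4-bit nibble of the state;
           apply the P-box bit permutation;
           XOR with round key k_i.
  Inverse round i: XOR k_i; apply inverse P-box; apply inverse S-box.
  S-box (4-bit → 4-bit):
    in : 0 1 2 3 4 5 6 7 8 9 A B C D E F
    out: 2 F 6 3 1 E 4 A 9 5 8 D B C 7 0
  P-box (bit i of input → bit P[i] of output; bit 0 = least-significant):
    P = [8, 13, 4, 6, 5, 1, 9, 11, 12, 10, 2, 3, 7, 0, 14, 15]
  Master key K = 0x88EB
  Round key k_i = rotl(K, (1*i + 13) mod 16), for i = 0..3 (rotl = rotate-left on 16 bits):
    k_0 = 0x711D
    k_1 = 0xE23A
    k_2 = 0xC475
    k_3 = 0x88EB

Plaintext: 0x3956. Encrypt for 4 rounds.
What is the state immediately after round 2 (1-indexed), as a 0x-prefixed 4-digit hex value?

s_0 = plaintext = 0x3956
s_1 = Round(s_0, k_0) = 0x6B8A
s_2 = Round(s_1, k_1) = 0xBA56
s_3 = Round(s_2, k_2) = 0x0EEF
s_4 = Round(s_3, k_3) = 0x9ECC

0xBA56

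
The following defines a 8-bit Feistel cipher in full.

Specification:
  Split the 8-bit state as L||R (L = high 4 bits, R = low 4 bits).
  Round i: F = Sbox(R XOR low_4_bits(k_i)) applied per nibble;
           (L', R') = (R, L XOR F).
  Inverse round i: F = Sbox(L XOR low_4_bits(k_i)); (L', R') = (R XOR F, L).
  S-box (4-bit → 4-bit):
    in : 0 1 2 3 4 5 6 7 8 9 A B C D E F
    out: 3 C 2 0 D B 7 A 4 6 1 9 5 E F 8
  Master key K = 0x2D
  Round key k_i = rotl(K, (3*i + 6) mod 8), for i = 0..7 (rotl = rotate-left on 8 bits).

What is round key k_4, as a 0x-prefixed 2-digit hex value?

K = 0x2D
k_0 = rotl(K, (3*0+6) mod 8) = rotl(K, 6) = 0x4B
k_1 = rotl(K, (3*1+6) mod 8) = rotl(K, 1) = 0x5A
k_2 = rotl(K, (3*2+6) mod 8) = rotl(K, 4) = 0xD2
k_3 = rotl(K, (3*3+6) mod 8) = rotl(K, 7) = 0x96
k_4 = rotl(K, (3*4+6) mod 8) = rotl(K, 2) = 0xB4

0xB4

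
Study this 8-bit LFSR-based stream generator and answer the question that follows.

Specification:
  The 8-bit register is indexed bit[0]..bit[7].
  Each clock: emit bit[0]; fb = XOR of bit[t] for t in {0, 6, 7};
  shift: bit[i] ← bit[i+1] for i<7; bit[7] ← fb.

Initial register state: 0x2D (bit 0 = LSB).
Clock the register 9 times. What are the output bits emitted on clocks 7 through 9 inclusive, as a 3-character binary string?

001

reg_0 = 0x2D
clock 1: out=1, reg = 0x96
clock 2: out=0, reg = 0xCB
clock 3: out=1, reg = 0xE5
clock 4: out=1, reg = 0xF2
clock 5: out=0, reg = 0x79
clock 6: out=1, reg = 0x3C
clock 7: out=0, reg = 0x1E
clock 8: out=0, reg = 0x0F
clock 9: out=1, reg = 0x87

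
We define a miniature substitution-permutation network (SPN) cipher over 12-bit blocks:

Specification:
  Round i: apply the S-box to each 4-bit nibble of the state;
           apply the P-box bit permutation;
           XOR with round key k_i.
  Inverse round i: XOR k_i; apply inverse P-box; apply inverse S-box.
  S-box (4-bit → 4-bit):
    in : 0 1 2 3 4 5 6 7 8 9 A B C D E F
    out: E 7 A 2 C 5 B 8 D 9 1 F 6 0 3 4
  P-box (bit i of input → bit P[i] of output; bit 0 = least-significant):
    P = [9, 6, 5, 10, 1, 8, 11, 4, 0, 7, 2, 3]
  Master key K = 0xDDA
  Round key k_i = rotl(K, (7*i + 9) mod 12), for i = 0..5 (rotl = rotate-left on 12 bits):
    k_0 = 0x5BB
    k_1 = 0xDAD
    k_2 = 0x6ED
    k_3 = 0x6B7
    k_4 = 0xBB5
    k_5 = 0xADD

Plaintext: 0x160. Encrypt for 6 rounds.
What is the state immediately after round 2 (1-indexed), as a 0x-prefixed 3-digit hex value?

s_0 = plaintext = 0x160
s_1 = Round(s_0, k_0) = 0x04C
s_2 = Round(s_1, k_1) = 0x551
s_3 = Round(s_2, k_2) = 0xC8A
s_4 = Round(s_3, k_3) = 0xC21
s_5 = Round(s_4, k_4) = 0x841
s_6 = Round(s_5, k_5) = 0x0A0

0x551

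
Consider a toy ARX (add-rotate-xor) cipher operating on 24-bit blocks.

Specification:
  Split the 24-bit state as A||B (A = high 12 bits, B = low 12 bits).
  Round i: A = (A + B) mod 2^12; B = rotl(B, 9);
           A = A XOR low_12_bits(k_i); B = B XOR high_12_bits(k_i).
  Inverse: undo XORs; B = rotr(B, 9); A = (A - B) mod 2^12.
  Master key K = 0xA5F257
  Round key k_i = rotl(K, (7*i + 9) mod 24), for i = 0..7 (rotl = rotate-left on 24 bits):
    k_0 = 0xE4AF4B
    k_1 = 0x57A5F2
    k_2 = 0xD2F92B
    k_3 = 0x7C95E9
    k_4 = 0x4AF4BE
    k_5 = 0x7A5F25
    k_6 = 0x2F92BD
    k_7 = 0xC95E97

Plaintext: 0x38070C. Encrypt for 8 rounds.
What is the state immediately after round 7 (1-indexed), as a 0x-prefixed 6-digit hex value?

s_0 = plaintext = 0x38070C
s_1 = Round(s_0, k_0) = 0x5C76AB
s_2 = Round(s_1, k_1) = 0x9803AF
s_3 = Round(s_2, k_2) = 0x40435A
s_4 = Round(s_3, k_3) = 0x2B73A2
s_5 = Round(s_4, k_4) = 0x2E70DB
s_6 = Round(s_5, k_5) = 0xCE71BE
s_7 = Round(s_6, k_6) = 0xC18ECE
s_8 = Round(s_7, k_7) = 0x47114C

0xC18ECE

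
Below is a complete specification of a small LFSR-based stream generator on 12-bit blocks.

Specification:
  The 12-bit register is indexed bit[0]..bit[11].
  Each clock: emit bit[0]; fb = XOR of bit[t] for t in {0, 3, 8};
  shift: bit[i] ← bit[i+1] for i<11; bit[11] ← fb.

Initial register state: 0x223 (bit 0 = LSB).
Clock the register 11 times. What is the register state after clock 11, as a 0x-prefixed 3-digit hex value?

reg_0 = 0x223
clock 1: out=1, reg = 0x911
clock 2: out=1, reg = 0x488
clock 3: out=0, reg = 0xA44
clock 4: out=0, reg = 0x522
clock 5: out=0, reg = 0xA91
clock 6: out=1, reg = 0xD48
clock 7: out=0, reg = 0x6A4
clock 8: out=0, reg = 0x352
clock 9: out=0, reg = 0x9A9
clock 10: out=1, reg = 0xCD4
clock 11: out=0, reg = 0x66A

0x66A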